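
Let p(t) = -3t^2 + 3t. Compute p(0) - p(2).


p(0) = 0
p(2) = -6
p(0) - p(2) = 0 + 6 = 6


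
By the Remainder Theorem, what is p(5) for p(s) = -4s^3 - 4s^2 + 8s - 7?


By the Remainder Theorem, the remainder equals p(5):
  -4*(5)^3 = -500
  -4*(5)^2 = -100
  8*(5)^1 = 40
  constant: -7
Sum: -500 - 100 + 40 - 7 = -567


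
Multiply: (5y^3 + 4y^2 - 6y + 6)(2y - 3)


Distribute each term of the first polynomial:
  (5y^3)(2y - 3) = 10y^4 - 15y^3
  (4y^2)(2y - 3) = 8y^3 - 12y^2
  (-6y)(2y - 3) = -12y^2 + 18y
  (6)(2y - 3) = 12y - 18
Sum: 10y^4 - 7y^3 - 24y^2 + 30y - 18


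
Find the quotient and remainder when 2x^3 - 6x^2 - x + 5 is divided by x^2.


(2x^3 - 6x^2 - x + 5) / (x^2)
Step 1: 2x * (x^2) = 2x^3; subtract.
Step 2: -6 * (x^2) = -6x^2; subtract.
Quotient: 2x - 6, Remainder: -x + 5


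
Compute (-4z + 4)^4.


Expand (-4z + 4)^4 by repeated multiplication:
  (-4z + 4)^2 = 16z^2 - 32z + 16
  (-4z + 4)^3 = -64z^3 + 192z^2 - 192z + 64
= 256z^4 - 1024z^3 + 1536z^2 - 1024z + 256


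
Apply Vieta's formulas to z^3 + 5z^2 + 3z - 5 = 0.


Monic cubic z^3+bz^2+cz+d=0: sum=-b, pairwise sum=c, product=-d.
b=5, c=3, d=-5
r1+r2+r3 = -5
r1r2+r1r3+r2r3 = 3
r1r2r3 = 5


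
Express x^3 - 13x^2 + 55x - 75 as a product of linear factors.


Try integer roots (divisors of -75). x=3: p(3)=0.
Divide out (x - 3): quotient is x^2 - 10x + 25.
Factor the quadratic: (x - 5)(x - 5)
Result: (x - 3)(x - 5)(x - 5)


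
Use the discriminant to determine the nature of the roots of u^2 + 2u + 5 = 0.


D = b^2 - 4ac = (2)^2 - 4(1)(5) = 4 - 20 = -16
Since D < 0: two complex conjugate roots (no real roots)


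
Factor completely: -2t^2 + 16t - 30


Roots satisfy r1 + r2 = -b/a = 8 and r1*r2 = c/a = 15.
So r1 = 3, r2 = 5.
-2t^2 + 16t - 30 = -2(t - r1)(t - r2) = -2(t - 3)(t - 5)


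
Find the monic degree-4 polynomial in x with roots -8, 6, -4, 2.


p(x) = (x + 8)(x - 6)(x + 4)(x - 2)
Expand: x^4 + 4x^3 - 52x^2 - 112x + 384


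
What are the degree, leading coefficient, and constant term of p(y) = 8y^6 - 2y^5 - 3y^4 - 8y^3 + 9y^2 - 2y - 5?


Highest power of y is 6, with coefficient 8. Constant term is -5.
Degree = 6, leading coefficient = 8, constant term = -5


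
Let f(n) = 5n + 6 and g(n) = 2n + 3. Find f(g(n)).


Substitute g(n) into f:
f(g(n)) = 5*(2n + 3) + 6
Expand and combine: 10n + 21


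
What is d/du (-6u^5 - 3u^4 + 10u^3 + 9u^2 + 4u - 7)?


Apply the power rule term by term:
  d/du(-6u^5) = -30u^4
  d/du(-3u^4) = -12u^3
  d/du(10u^3) = 30u^2
  d/du(9u^2) = 18u
  d/du(4u) = 4
  d/du(-7) = 0
p'(u) = -30u^4 - 12u^3 + 30u^2 + 18u + 4


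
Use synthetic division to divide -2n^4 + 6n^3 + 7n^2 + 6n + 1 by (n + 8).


Synthetic division with c = -8. Coefficients: -2, 6, 7, 6, 1
Bring down -2.
  -2 * -8 = 16; 16 + 6 = 22
  22 * -8 = -176; -176 + 7 = -169
  -169 * -8 = 1352; 1352 + 6 = 1358
  1358 * -8 = -10864; -10864 + 1 = -10863
Quotient: -2n^3 + 22n^2 - 169n + 1358, Remainder: -10863


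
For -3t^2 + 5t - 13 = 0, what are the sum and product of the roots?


For at^2+bt+c=0: sum = -b/a, product = c/a.
a=-3, b=5, c=-13
Sum = -(5)/-3 = 5/3
Product = (-13)/-3 = 13/3


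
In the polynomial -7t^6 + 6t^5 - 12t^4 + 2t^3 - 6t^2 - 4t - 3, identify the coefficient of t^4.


Read off the coefficient of t^4: -12


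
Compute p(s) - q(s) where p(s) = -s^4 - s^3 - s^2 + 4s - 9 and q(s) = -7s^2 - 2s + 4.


Distribute the minus sign:
  (-s^4 - s^3 - s^2 + 4s - 9)
- (-7s^2 - 2s + 4)
Negate second polynomial: 7s^2 + 2s - 4
Add: -s^4 - s^3 + 6s^2 + 6s - 13


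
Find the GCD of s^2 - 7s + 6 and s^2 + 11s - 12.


Factor each:
  s^2 - 7s + 6 = (s - 1)(s - 6)
  s^2 + 11s - 12 = (s - 1)(s + 12)
Common monic factor: s - 1


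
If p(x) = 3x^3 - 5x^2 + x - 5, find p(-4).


Using direct substitution:
  3 * (-4)^3 = -192
  -5 * (-4)^2 = -80
  1 * (-4)^1 = -4
  constant: -5
Sum = -192 - 80 - 4 - 5 = -281


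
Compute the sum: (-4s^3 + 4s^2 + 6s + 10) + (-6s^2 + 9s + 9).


Align terms by degree and add:
  -4s^3 + 4s^2 + 6s + 10
  -6s^2 + 9s + 9
= -4s^3 - 2s^2 + 15s + 19


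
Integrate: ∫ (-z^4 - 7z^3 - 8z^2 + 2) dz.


Reverse power rule on each term:
  ∫ -z^4 dz = -(1/5)z^5
  ∫ -7z^3 dz = -(7/4)z^4
  ∫ -8z^2 dz = -(8/3)z^3
  ∫ 2 dz = 2z
F(z) = -(1/5)z^5 - (7/4)z^4 - (8/3)z^3 + 2z + C


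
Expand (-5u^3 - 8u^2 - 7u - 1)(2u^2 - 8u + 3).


Distribute each term of the first polynomial:
  (-5u^3)(2u^2 - 8u + 3) = -10u^5 + 40u^4 - 15u^3
  (-8u^2)(2u^2 - 8u + 3) = -16u^4 + 64u^3 - 24u^2
  (-7u)(2u^2 - 8u + 3) = -14u^3 + 56u^2 - 21u
  (-1)(2u^2 - 8u + 3) = -2u^2 + 8u - 3
Sum: -10u^5 + 24u^4 + 35u^3 + 30u^2 - 13u - 3


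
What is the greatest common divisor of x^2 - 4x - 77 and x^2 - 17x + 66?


Factor each:
  x^2 - 4x - 77 = (x - 11)(x + 7)
  x^2 - 17x + 66 = (x - 11)(x - 6)
Common monic factor: x - 11


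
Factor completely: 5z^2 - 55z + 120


Roots satisfy r1 + r2 = -b/a = 11 and r1*r2 = c/a = 24.
So r1 = 8, r2 = 3.
5z^2 - 55z + 120 = 5(z - r1)(z - r2) = 5(z - 8)(z - 3)


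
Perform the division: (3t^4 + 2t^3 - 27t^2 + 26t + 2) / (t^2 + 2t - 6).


(3t^4 + 2t^3 - 27t^2 + 26t + 2) / (t^2 + 2t - 6)
Step 1: 3t^2 * (t^2 + 2t - 6) = 3t^4 + 6t^3 - 18t^2; subtract.
Step 2: -4t * (t^2 + 2t - 6) = -4t^3 - 8t^2 + 24t; subtract.
Step 3: -1 * (t^2 + 2t - 6) = -t^2 - 2t + 6; subtract.
Quotient: 3t^2 - 4t - 1, Remainder: 4t - 4


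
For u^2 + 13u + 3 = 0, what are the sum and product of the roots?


For au^2+bu+c=0: sum = -b/a, product = c/a.
a=1, b=13, c=3
Sum = -(13)/1 = -13
Product = (3)/1 = 3


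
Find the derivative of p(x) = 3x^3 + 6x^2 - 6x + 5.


Apply the power rule term by term:
  d/dx(3x^3) = 9x^2
  d/dx(6x^2) = 12x
  d/dx(-6x) = -6
  d/dx(5) = 0
p'(x) = 9x^2 + 12x - 6


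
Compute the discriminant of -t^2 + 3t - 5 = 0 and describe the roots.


D = b^2 - 4ac = (3)^2 - 4(-1)(-5) = 9 - 20 = -11
Since D < 0: two complex conjugate roots (no real roots)


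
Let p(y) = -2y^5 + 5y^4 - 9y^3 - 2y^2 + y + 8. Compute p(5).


Using direct substitution:
  -2 * (5)^5 = -6250
  5 * (5)^4 = 3125
  -9 * (5)^3 = -1125
  -2 * (5)^2 = -50
  1 * (5)^1 = 5
  constant: 8
Sum = -6250 + 3125 - 1125 - 50 + 5 + 8 = -4287


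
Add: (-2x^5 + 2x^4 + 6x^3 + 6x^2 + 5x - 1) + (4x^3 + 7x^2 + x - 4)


Align terms by degree and add:
  -2x^5 + 2x^4 + 6x^3 + 6x^2 + 5x - 1
+ 4x^3 + 7x^2 + x - 4
= -2x^5 + 2x^4 + 10x^3 + 13x^2 + 6x - 5


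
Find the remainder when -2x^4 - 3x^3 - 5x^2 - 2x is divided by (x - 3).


By the Remainder Theorem, the remainder equals p(3):
  -2*(3)^4 = -162
  -3*(3)^3 = -81
  -5*(3)^2 = -45
  -2*(3)^1 = -6
  constant: 0
Sum: -162 - 81 - 45 - 6 + 0 = -294


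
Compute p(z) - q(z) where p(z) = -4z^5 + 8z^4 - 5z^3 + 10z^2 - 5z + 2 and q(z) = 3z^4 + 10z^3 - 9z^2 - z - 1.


Distribute the minus sign:
  (-4z^5 + 8z^4 - 5z^3 + 10z^2 - 5z + 2)
- (3z^4 + 10z^3 - 9z^2 - z - 1)
Negate second polynomial: -3z^4 - 10z^3 + 9z^2 + z + 1
Add: -4z^5 + 5z^4 - 15z^3 + 19z^2 - 4z + 3


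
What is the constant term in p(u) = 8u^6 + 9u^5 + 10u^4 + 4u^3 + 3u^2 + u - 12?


Read off the constant term: -12


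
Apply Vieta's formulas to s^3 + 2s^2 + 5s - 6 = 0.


Monic cubic s^3+bs^2+cs+d=0: sum=-b, pairwise sum=c, product=-d.
b=2, c=5, d=-6
r1+r2+r3 = -2
r1r2+r1r3+r2r3 = 5
r1r2r3 = 6


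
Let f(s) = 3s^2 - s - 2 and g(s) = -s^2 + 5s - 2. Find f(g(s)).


Substitute g(s) into f:
f(g(s)) = 3*(-s^2 + 5s - 2)^2 + (-1)*(-s^2 + 5s - 2) + (-2)
(-s^2 + 5s - 2)^2 = s^4 - 10s^3 + 29s^2 - 20s + 4
Expand and combine: 3s^4 - 30s^3 + 88s^2 - 65s + 12


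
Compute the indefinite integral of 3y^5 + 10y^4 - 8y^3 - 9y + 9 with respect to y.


Reverse power rule on each term:
  ∫ 3y^5 dy = (1/2)y^6
  ∫ 10y^4 dy = 2y^5
  ∫ -8y^3 dy = -2y^4
  ∫ -9y dy = -(9/2)y^2
  ∫ 9 dy = 9y
F(y) = (1/2)y^6 + 2y^5 - 2y^4 - (9/2)y^2 + 9y + C


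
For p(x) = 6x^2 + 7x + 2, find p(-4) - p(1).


p(-4) = 70
p(1) = 15
p(-4) - p(1) = 70 - 15 = 55


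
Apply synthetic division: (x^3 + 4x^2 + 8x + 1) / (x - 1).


Synthetic division with c = 1. Coefficients: 1, 4, 8, 1
Bring down 1.
  1 * 1 = 1; 1 + 4 = 5
  5 * 1 = 5; 5 + 8 = 13
  13 * 1 = 13; 13 + 1 = 14
Quotient: x^2 + 5x + 13, Remainder: 14


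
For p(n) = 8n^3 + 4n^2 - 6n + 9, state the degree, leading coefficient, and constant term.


Highest power of n is 3, with coefficient 8. Constant term is 9.
Degree = 3, leading coefficient = 8, constant term = 9


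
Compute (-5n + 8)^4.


Expand (-5n + 8)^4 by repeated multiplication:
  (-5n + 8)^2 = 25n^2 - 80n + 64
  (-5n + 8)^3 = -125n^3 + 600n^2 - 960n + 512
= 625n^4 - 4000n^3 + 9600n^2 - 10240n + 4096


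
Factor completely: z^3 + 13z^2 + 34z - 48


Try integer roots (divisors of -48). z=1: p(1)=0.
Divide out (z - 1): quotient is z^2 + 14z + 48.
Factor the quadratic: (z + 6)(z + 8)
Result: (z - 1)(z + 6)(z + 8)


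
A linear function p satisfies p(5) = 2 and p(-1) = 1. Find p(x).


p(x) = mx + b. Using p(5)=2, p(-1)=1:
m = (2 - 1)/(5 + 1) = 1/6 = 1/6
b = 2 - m*(5) = 2 - 5/6 = 7/6
p(x) = (1/6)x + (7/6)


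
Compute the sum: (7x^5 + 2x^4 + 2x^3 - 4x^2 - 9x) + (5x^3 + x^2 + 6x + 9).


Align terms by degree and add:
  7x^5 + 2x^4 + 2x^3 - 4x^2 - 9x
+ 5x^3 + x^2 + 6x + 9
= 7x^5 + 2x^4 + 7x^3 - 3x^2 - 3x + 9


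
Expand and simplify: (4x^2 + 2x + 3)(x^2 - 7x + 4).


Distribute each term of the first polynomial:
  (4x^2)(x^2 - 7x + 4) = 4x^4 - 28x^3 + 16x^2
  (2x)(x^2 - 7x + 4) = 2x^3 - 14x^2 + 8x
  (3)(x^2 - 7x + 4) = 3x^2 - 21x + 12
Sum: 4x^4 - 26x^3 + 5x^2 - 13x + 12


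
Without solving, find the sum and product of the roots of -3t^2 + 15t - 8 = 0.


For at^2+bt+c=0: sum = -b/a, product = c/a.
a=-3, b=15, c=-8
Sum = -(15)/-3 = 5
Product = (-8)/-3 = 8/3


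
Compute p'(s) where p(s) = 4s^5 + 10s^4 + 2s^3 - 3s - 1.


Apply the power rule term by term:
  d/ds(4s^5) = 20s^4
  d/ds(10s^4) = 40s^3
  d/ds(2s^3) = 6s^2
  d/ds(-3s) = -3
  d/ds(-1) = 0
p'(s) = 20s^4 + 40s^3 + 6s^2 - 3


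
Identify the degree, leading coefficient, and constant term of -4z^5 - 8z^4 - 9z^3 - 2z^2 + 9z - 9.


Highest power of z is 5, with coefficient -4. Constant term is -9.
Degree = 5, leading coefficient = -4, constant term = -9


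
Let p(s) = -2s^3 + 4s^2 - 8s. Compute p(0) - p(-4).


p(0) = 0
p(-4) = 224
p(0) - p(-4) = 0 - 224 = -224


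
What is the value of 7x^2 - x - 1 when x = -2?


Using direct substitution:
  7 * (-2)^2 = 28
  -1 * (-2)^1 = 2
  constant: -1
Sum = 28 + 2 - 1 = 29


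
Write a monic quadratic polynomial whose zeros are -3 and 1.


p(y) = (y + 3)(y - 1)
Expand: y^2 + 2y - 3


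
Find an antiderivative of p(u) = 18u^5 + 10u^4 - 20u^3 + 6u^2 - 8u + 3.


Reverse power rule on each term:
  ∫ 18u^5 du = 3u^6
  ∫ 10u^4 du = 2u^5
  ∫ -20u^3 du = -5u^4
  ∫ 6u^2 du = 2u^3
  ∫ -8u du = -4u^2
  ∫ 3 du = 3u
F(u) = 3u^6 + 2u^5 - 5u^4 + 2u^3 - 4u^2 + 3u + C


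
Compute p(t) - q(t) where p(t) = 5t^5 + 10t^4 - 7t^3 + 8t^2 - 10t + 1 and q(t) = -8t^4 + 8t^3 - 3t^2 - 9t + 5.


Distribute the minus sign:
  (5t^5 + 10t^4 - 7t^3 + 8t^2 - 10t + 1)
- (-8t^4 + 8t^3 - 3t^2 - 9t + 5)
Negate second polynomial: 8t^4 - 8t^3 + 3t^2 + 9t - 5
Add: 5t^5 + 18t^4 - 15t^3 + 11t^2 - t - 4


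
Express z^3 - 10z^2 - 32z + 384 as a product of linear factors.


Try integer roots (divisors of 384). z=8: p(8)=0.
Divide out (z - 8): quotient is z^2 - 2z - 48.
Factor the quadratic: (z + 6)(z - 8)
Result: (z - 8)(z + 6)(z - 8)


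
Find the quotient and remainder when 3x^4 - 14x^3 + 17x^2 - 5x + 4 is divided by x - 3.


(3x^4 - 14x^3 + 17x^2 - 5x + 4) / (x - 3)
Step 1: 3x^3 * (x - 3) = 3x^4 - 9x^3; subtract.
Step 2: -5x^2 * (x - 3) = -5x^3 + 15x^2; subtract.
Step 3: 2x * (x - 3) = 2x^2 - 6x; subtract.
Step 4: 1 * (x - 3) = x - 3; subtract.
Quotient: 3x^3 - 5x^2 + 2x + 1, Remainder: 7


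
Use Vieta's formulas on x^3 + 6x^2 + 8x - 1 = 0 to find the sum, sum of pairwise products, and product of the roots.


Monic cubic x^3+bx^2+cx+d=0: sum=-b, pairwise sum=c, product=-d.
b=6, c=8, d=-1
r1+r2+r3 = -6
r1r2+r1r3+r2r3 = 8
r1r2r3 = 1


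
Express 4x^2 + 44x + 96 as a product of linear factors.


Roots satisfy r1 + r2 = -b/a = -11 and r1*r2 = c/a = 24.
So r1 = -8, r2 = -3.
4x^2 + 44x + 96 = 4(x - r1)(x - r2) = 4(x + 8)(x + 3)


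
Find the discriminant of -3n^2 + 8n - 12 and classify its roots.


D = b^2 - 4ac = (8)^2 - 4(-3)(-12) = 64 - 144 = -80
Since D < 0: two complex conjugate roots (no real roots)


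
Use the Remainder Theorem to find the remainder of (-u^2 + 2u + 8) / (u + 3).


By the Remainder Theorem, the remainder equals p(-3):
  -1*(-3)^2 = -9
  2*(-3)^1 = -6
  constant: 8
Sum: -9 - 6 + 8 = -7


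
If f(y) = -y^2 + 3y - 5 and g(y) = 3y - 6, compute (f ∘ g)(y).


Substitute g(y) into f:
f(g(y)) = -1*(3y - 6)^2 + 3*(3y - 6) + (-5)
(3y - 6)^2 = 9y^2 - 36y + 36
Expand and combine: -9y^2 + 45y - 59


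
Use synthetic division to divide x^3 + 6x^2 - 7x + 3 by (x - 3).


Synthetic division with c = 3. Coefficients: 1, 6, -7, 3
Bring down 1.
  1 * 3 = 3; 3 + 6 = 9
  9 * 3 = 27; 27 - 7 = 20
  20 * 3 = 60; 60 + 3 = 63
Quotient: x^2 + 9x + 20, Remainder: 63


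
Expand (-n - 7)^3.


Expand (-n - 7)^3 by repeated multiplication:
  (-n - 7)^2 = n^2 + 14n + 49
= -n^3 - 21n^2 - 147n - 343


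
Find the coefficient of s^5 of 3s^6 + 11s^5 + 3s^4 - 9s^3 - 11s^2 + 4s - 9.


Read off the coefficient of s^5: 11


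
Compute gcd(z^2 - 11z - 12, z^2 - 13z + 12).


Factor each:
  z^2 - 11z - 12 = (z - 12)(z + 1)
  z^2 - 13z + 12 = (z - 12)(z - 1)
Common monic factor: z - 12


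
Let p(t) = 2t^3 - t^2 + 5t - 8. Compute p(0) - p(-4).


p(0) = -8
p(-4) = -172
p(0) - p(-4) = -8 + 172 = 164


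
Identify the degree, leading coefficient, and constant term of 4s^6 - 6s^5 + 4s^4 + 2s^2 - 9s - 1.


Highest power of s is 6, with coefficient 4. Constant term is -1.
Degree = 6, leading coefficient = 4, constant term = -1


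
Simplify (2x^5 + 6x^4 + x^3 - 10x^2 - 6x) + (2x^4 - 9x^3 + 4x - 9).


Align terms by degree and add:
  2x^5 + 6x^4 + x^3 - 10x^2 - 6x
+ 2x^4 - 9x^3 + 4x - 9
= 2x^5 + 8x^4 - 8x^3 - 10x^2 - 2x - 9


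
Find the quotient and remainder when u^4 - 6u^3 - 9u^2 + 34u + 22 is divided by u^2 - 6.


(u^4 - 6u^3 - 9u^2 + 34u + 22) / (u^2 - 6)
Step 1: u^2 * (u^2 - 6) = u^4 - 6u^2; subtract.
Step 2: -6u * (u^2 - 6) = -6u^3 + 36u; subtract.
Step 3: -3 * (u^2 - 6) = -3u^2 + 18; subtract.
Quotient: u^2 - 6u - 3, Remainder: -2u + 4


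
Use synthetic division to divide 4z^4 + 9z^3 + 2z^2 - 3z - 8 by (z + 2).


Synthetic division with c = -2. Coefficients: 4, 9, 2, -3, -8
Bring down 4.
  4 * -2 = -8; -8 + 9 = 1
  1 * -2 = -2; -2 + 2 = 0
  0 * -2 = 0; 0 - 3 = -3
  -3 * -2 = 6; 6 - 8 = -2
Quotient: 4z^3 + z^2 - 3, Remainder: -2


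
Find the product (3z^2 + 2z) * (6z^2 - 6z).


Distribute each term of the first polynomial:
  (3z^2)(6z^2 - 6z) = 18z^4 - 18z^3
  (2z)(6z^2 - 6z) = 12z^3 - 12z^2
Sum: 18z^4 - 6z^3 - 12z^2


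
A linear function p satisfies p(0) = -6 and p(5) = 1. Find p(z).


p(z) = mz + b. Using p(0)=-6, p(5)=1:
m = (-6 - 1)/(0 - 5) = -7/-5 = 7/5
b = -6 - m*(0) = -6 = -6
p(z) = (7/5)z - 6


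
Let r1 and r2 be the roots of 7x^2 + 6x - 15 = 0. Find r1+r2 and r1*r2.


For ax^2+bx+c=0: sum = -b/a, product = c/a.
a=7, b=6, c=-15
Sum = -(6)/7 = -6/7
Product = (-15)/7 = -15/7


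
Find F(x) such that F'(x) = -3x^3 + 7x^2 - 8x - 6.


Reverse power rule on each term:
  ∫ -3x^3 dx = -(3/4)x^4
  ∫ 7x^2 dx = (7/3)x^3
  ∫ -8x dx = -4x^2
  ∫ -6 dx = -6x
F(x) = -(3/4)x^4 + (7/3)x^3 - 4x^2 - 6x + C


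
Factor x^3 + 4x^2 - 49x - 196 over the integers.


Try integer roots (divisors of -196). x=-7: p(-7)=0.
Divide out (x + 7): quotient is x^2 - 3x - 28.
Factor the quadratic: (x + 4)(x - 7)
Result: (x + 7)(x + 4)(x - 7)


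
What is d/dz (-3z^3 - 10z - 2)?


Apply the power rule term by term:
  d/dz(-3z^3) = -9z^2
  d/dz(-10z) = -10
  d/dz(-2) = 0
p'(z) = -9z^2 - 10


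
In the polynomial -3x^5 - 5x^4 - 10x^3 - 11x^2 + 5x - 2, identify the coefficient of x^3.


Read off the coefficient of x^3: -10


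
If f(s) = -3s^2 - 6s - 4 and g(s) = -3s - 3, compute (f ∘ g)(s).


Substitute g(s) into f:
f(g(s)) = -3*(-3s - 3)^2 + (-6)*(-3s - 3) + (-4)
(-3s - 3)^2 = 9s^2 + 18s + 9
Expand and combine: -27s^2 - 36s - 13


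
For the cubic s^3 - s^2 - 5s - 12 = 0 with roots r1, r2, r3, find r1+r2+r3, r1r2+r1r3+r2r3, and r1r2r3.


Monic cubic s^3+bs^2+cs+d=0: sum=-b, pairwise sum=c, product=-d.
b=-1, c=-5, d=-12
r1+r2+r3 = 1
r1r2+r1r3+r2r3 = -5
r1r2r3 = 12


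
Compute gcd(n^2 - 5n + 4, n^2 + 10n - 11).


Factor each:
  n^2 - 5n + 4 = (n - 1)(n - 4)
  n^2 + 10n - 11 = (n - 1)(n + 11)
Common monic factor: n - 1


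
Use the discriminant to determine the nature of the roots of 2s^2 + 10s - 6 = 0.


D = b^2 - 4ac = (10)^2 - 4(2)(-6) = 100 + 48 = 148
Since D > 0: two distinct irrational roots


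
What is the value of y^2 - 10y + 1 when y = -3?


Using direct substitution:
  1 * (-3)^2 = 9
  -10 * (-3)^1 = 30
  constant: 1
Sum = 9 + 30 + 1 = 40


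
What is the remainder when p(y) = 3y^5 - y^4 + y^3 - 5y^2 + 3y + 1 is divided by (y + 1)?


By the Remainder Theorem, the remainder equals p(-1):
  3*(-1)^5 = -3
  -1*(-1)^4 = -1
  1*(-1)^3 = -1
  -5*(-1)^2 = -5
  3*(-1)^1 = -3
  constant: 1
Sum: -3 - 1 - 1 - 5 - 3 + 1 = -12


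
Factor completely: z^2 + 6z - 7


Roots satisfy r1 + r2 = -b/a = -6 and r1*r2 = c/a = -7.
So r1 = -7, r2 = 1.
z^2 + 6z - 7 = (z - r1)(z - r2) = (z + 7)(z - 1)


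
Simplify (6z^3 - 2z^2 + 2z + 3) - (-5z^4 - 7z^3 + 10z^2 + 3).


Distribute the minus sign:
  (6z^3 - 2z^2 + 2z + 3)
- (-5z^4 - 7z^3 + 10z^2 + 3)
Negate second polynomial: 5z^4 + 7z^3 - 10z^2 - 3
Add: 5z^4 + 13z^3 - 12z^2 + 2z


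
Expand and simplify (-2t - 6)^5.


Expand (-2t - 6)^5 by repeated multiplication:
  (-2t - 6)^2 = 4t^2 + 24t + 36
  (-2t - 6)^3 = -8t^3 - 72t^2 - 216t - 216
  (-2t - 6)^4 = 16t^4 + 192t^3 + 864t^2 + 1728t + 1296
= -32t^5 - 480t^4 - 2880t^3 - 8640t^2 - 12960t - 7776


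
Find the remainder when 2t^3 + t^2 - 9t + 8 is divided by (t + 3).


By the Remainder Theorem, the remainder equals p(-3):
  2*(-3)^3 = -54
  1*(-3)^2 = 9
  -9*(-3)^1 = 27
  constant: 8
Sum: -54 + 9 + 27 + 8 = -10


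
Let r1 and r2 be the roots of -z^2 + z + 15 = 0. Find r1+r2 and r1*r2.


For az^2+bz+c=0: sum = -b/a, product = c/a.
a=-1, b=1, c=15
Sum = -(1)/-1 = 1
Product = (15)/-1 = -15


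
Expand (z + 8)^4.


Expand (z + 8)^4 by repeated multiplication:
  (z + 8)^2 = z^2 + 16z + 64
  (z + 8)^3 = z^3 + 24z^2 + 192z + 512
= z^4 + 32z^3 + 384z^2 + 2048z + 4096


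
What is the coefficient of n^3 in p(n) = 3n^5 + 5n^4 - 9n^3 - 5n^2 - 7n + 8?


Read off the coefficient of n^3: -9


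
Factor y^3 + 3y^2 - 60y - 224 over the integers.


Try integer roots (divisors of -224). y=-7: p(-7)=0.
Divide out (y + 7): quotient is y^2 - 4y - 32.
Factor the quadratic: (y - 8)(y + 4)
Result: (y + 7)(y - 8)(y + 4)


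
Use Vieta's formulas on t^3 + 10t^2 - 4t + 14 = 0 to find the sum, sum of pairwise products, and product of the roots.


Monic cubic t^3+bt^2+ct+d=0: sum=-b, pairwise sum=c, product=-d.
b=10, c=-4, d=14
r1+r2+r3 = -10
r1r2+r1r3+r2r3 = -4
r1r2r3 = -14


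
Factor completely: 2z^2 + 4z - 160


Roots satisfy r1 + r2 = -b/a = -2 and r1*r2 = c/a = -80.
So r1 = 8, r2 = -10.
2z^2 + 4z - 160 = 2(z - r1)(z - r2) = 2(z - 8)(z + 10)


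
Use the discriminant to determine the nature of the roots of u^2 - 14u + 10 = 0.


D = b^2 - 4ac = (-14)^2 - 4(1)(10) = 196 - 40 = 156
Since D > 0: two distinct irrational roots


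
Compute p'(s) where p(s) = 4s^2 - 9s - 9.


Apply the power rule term by term:
  d/ds(4s^2) = 8s
  d/ds(-9s) = -9
  d/ds(-9) = 0
p'(s) = 8s - 9


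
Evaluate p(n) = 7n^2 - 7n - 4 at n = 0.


Using direct substitution:
  7 * (0)^2 = 0
  -7 * (0)^1 = 0
  constant: -4
Sum = 0 + 0 - 4 = -4


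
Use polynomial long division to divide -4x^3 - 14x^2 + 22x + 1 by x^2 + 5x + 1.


(-4x^3 - 14x^2 + 22x + 1) / (x^2 + 5x + 1)
Step 1: -4x * (x^2 + 5x + 1) = -4x^3 - 20x^2 - 4x; subtract.
Step 2: 6 * (x^2 + 5x + 1) = 6x^2 + 30x + 6; subtract.
Quotient: -4x + 6, Remainder: -4x - 5


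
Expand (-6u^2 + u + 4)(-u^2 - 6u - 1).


Distribute each term of the first polynomial:
  (-6u^2)(-u^2 - 6u - 1) = 6u^4 + 36u^3 + 6u^2
  (u)(-u^2 - 6u - 1) = -u^3 - 6u^2 - u
  (4)(-u^2 - 6u - 1) = -4u^2 - 24u - 4
Sum: 6u^4 + 35u^3 - 4u^2 - 25u - 4


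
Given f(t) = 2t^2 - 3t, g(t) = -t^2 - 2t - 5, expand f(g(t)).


Substitute g(t) into f:
f(g(t)) = 2*(-t^2 - 2t - 5)^2 + (-3)*(-t^2 - 2t - 5)
(-t^2 - 2t - 5)^2 = t^4 + 4t^3 + 14t^2 + 20t + 25
Expand and combine: 2t^4 + 8t^3 + 31t^2 + 46t + 65


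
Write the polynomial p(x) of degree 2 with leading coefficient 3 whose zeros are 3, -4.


p(x) = 3(x - 3)(x + 4)
Expand: 3x^2 + 3x - 36


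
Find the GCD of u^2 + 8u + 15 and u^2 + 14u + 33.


Factor each:
  u^2 + 8u + 15 = (u + 3)(u + 5)
  u^2 + 14u + 33 = (u + 3)(u + 11)
Common monic factor: u + 3


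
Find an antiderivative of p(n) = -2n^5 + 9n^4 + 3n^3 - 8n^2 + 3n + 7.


Reverse power rule on each term:
  ∫ -2n^5 dn = -(1/3)n^6
  ∫ 9n^4 dn = (9/5)n^5
  ∫ 3n^3 dn = (3/4)n^4
  ∫ -8n^2 dn = -(8/3)n^3
  ∫ 3n dn = (3/2)n^2
  ∫ 7 dn = 7n
F(n) = -(1/3)n^6 + (9/5)n^5 + (3/4)n^4 - (8/3)n^3 + (3/2)n^2 + 7n + C


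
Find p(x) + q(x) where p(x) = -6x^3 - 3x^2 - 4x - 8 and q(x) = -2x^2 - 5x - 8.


Align terms by degree and add:
  -6x^3 - 3x^2 - 4x - 8
  -2x^2 - 5x - 8
= -6x^3 - 5x^2 - 9x - 16


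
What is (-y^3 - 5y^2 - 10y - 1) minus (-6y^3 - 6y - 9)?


Distribute the minus sign:
  (-y^3 - 5y^2 - 10y - 1)
- (-6y^3 - 6y - 9)
Negate second polynomial: 6y^3 + 6y + 9
Add: 5y^3 - 5y^2 - 4y + 8


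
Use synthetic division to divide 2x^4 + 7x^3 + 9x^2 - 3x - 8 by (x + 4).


Synthetic division with c = -4. Coefficients: 2, 7, 9, -3, -8
Bring down 2.
  2 * -4 = -8; -8 + 7 = -1
  -1 * -4 = 4; 4 + 9 = 13
  13 * -4 = -52; -52 - 3 = -55
  -55 * -4 = 220; 220 - 8 = 212
Quotient: 2x^3 - x^2 + 13x - 55, Remainder: 212


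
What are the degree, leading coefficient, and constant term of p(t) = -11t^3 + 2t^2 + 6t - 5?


Highest power of t is 3, with coefficient -11. Constant term is -5.
Degree = 3, leading coefficient = -11, constant term = -5


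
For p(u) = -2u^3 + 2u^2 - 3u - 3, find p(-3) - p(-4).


p(-3) = 78
p(-4) = 169
p(-3) - p(-4) = 78 - 169 = -91


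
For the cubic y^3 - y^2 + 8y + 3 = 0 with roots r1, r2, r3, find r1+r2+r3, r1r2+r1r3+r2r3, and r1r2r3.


Monic cubic y^3+by^2+cy+d=0: sum=-b, pairwise sum=c, product=-d.
b=-1, c=8, d=3
r1+r2+r3 = 1
r1r2+r1r3+r2r3 = 8
r1r2r3 = -3


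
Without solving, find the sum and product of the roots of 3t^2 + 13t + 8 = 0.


For at^2+bt+c=0: sum = -b/a, product = c/a.
a=3, b=13, c=8
Sum = -(13)/3 = -13/3
Product = (8)/3 = 8/3


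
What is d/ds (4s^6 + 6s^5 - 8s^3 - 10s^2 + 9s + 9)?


Apply the power rule term by term:
  d/ds(4s^6) = 24s^5
  d/ds(6s^5) = 30s^4
  d/ds(-8s^3) = -24s^2
  d/ds(-10s^2) = -20s
  d/ds(9s) = 9
  d/ds(9) = 0
p'(s) = 24s^5 + 30s^4 - 24s^2 - 20s + 9


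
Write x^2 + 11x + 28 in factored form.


Roots satisfy r1 + r2 = -b/a = -11 and r1*r2 = c/a = 28.
So r1 = -4, r2 = -7.
x^2 + 11x + 28 = (x - r1)(x - r2) = (x + 4)(x + 7)


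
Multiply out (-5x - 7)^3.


Expand (-5x - 7)^3 by repeated multiplication:
  (-5x - 7)^2 = 25x^2 + 70x + 49
= -125x^3 - 525x^2 - 735x - 343


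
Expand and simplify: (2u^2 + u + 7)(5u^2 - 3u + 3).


Distribute each term of the first polynomial:
  (2u^2)(5u^2 - 3u + 3) = 10u^4 - 6u^3 + 6u^2
  (u)(5u^2 - 3u + 3) = 5u^3 - 3u^2 + 3u
  (7)(5u^2 - 3u + 3) = 35u^2 - 21u + 21
Sum: 10u^4 - u^3 + 38u^2 - 18u + 21


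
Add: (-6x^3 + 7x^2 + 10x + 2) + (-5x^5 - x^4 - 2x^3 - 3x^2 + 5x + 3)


Align terms by degree and add:
  -6x^3 + 7x^2 + 10x + 2
  -5x^5 - x^4 - 2x^3 - 3x^2 + 5x + 3
= -5x^5 - x^4 - 8x^3 + 4x^2 + 15x + 5


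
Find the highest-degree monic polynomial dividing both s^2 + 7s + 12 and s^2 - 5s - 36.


Factor each:
  s^2 + 7s + 12 = (s + 4)(s + 3)
  s^2 - 5s - 36 = (s + 4)(s - 9)
Common monic factor: s + 4


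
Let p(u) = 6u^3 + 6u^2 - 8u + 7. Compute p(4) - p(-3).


p(4) = 455
p(-3) = -77
p(4) - p(-3) = 455 + 77 = 532


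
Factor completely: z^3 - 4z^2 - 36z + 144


Try integer roots (divisors of 144). z=6: p(6)=0.
Divide out (z - 6): quotient is z^2 + 2z - 24.
Factor the quadratic: (z - 4)(z + 6)
Result: (z - 6)(z - 4)(z + 6)


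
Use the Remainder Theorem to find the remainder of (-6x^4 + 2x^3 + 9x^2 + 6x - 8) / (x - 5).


By the Remainder Theorem, the remainder equals p(5):
  -6*(5)^4 = -3750
  2*(5)^3 = 250
  9*(5)^2 = 225
  6*(5)^1 = 30
  constant: -8
Sum: -3750 + 250 + 225 + 30 - 8 = -3253


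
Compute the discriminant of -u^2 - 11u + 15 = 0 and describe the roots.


D = b^2 - 4ac = (-11)^2 - 4(-1)(15) = 121 + 60 = 181
Since D > 0: two distinct irrational roots


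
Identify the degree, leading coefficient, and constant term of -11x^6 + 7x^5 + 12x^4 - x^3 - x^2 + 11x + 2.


Highest power of x is 6, with coefficient -11. Constant term is 2.
Degree = 6, leading coefficient = -11, constant term = 2


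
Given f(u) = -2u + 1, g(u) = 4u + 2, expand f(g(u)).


Substitute g(u) into f:
f(g(u)) = -2*(4u + 2) + 1
Expand and combine: -8u - 3


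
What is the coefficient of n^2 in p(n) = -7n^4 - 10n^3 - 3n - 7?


Read off the coefficient of n^2: 0


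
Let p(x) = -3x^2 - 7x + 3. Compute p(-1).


Using direct substitution:
  -3 * (-1)^2 = -3
  -7 * (-1)^1 = 7
  constant: 3
Sum = -3 + 7 + 3 = 7


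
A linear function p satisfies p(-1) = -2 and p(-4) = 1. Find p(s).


p(s) = ms + b. Using p(-1)=-2, p(-4)=1:
m = (-2 - 1)/(-1 + 4) = -3/3 = -1
b = -2 - m*(-1) = -2 - 1 = -3
p(s) = -s - 3


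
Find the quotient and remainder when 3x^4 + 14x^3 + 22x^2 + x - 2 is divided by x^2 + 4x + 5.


(3x^4 + 14x^3 + 22x^2 + x - 2) / (x^2 + 4x + 5)
Step 1: 3x^2 * (x^2 + 4x + 5) = 3x^4 + 12x^3 + 15x^2; subtract.
Step 2: 2x * (x^2 + 4x + 5) = 2x^3 + 8x^2 + 10x; subtract.
Step 3: -1 * (x^2 + 4x + 5) = -x^2 - 4x - 5; subtract.
Quotient: 3x^2 + 2x - 1, Remainder: -5x + 3


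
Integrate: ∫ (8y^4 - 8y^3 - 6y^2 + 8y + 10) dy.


Reverse power rule on each term:
  ∫ 8y^4 dy = (8/5)y^5
  ∫ -8y^3 dy = -2y^4
  ∫ -6y^2 dy = -2y^3
  ∫ 8y dy = 4y^2
  ∫ 10 dy = 10y
F(y) = (8/5)y^5 - 2y^4 - 2y^3 + 4y^2 + 10y + C


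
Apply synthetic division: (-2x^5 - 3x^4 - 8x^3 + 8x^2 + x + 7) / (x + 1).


Synthetic division with c = -1. Coefficients: -2, -3, -8, 8, 1, 7
Bring down -2.
  -2 * -1 = 2; 2 - 3 = -1
  -1 * -1 = 1; 1 - 8 = -7
  -7 * -1 = 7; 7 + 8 = 15
  15 * -1 = -15; -15 + 1 = -14
  -14 * -1 = 14; 14 + 7 = 21
Quotient: -2x^4 - x^3 - 7x^2 + 15x - 14, Remainder: 21


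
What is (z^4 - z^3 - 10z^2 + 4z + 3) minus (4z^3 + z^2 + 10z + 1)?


Distribute the minus sign:
  (z^4 - z^3 - 10z^2 + 4z + 3)
- (4z^3 + z^2 + 10z + 1)
Negate second polynomial: -4z^3 - z^2 - 10z - 1
Add: z^4 - 5z^3 - 11z^2 - 6z + 2


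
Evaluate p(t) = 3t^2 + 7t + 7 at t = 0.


Using direct substitution:
  3 * (0)^2 = 0
  7 * (0)^1 = 0
  constant: 7
Sum = 0 + 0 + 7 = 7


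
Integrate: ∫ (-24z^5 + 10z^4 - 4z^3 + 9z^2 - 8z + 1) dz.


Reverse power rule on each term:
  ∫ -24z^5 dz = -4z^6
  ∫ 10z^4 dz = 2z^5
  ∫ -4z^3 dz = -z^4
  ∫ 9z^2 dz = 3z^3
  ∫ -8z dz = -4z^2
  ∫ 1 dz = z
F(z) = -4z^6 + 2z^5 - z^4 + 3z^3 - 4z^2 + z + C


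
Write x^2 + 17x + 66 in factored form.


Roots satisfy r1 + r2 = -b/a = -17 and r1*r2 = c/a = 66.
So r1 = -11, r2 = -6.
x^2 + 17x + 66 = (x - r1)(x - r2) = (x + 11)(x + 6)


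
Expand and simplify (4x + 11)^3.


Expand (4x + 11)^3 by repeated multiplication:
  (4x + 11)^2 = 16x^2 + 88x + 121
= 64x^3 + 528x^2 + 1452x + 1331


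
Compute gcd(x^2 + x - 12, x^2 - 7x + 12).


Factor each:
  x^2 + x - 12 = (x - 3)(x + 4)
  x^2 - 7x + 12 = (x - 3)(x - 4)
Common monic factor: x - 3


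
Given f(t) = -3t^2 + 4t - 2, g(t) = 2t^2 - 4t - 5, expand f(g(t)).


Substitute g(t) into f:
f(g(t)) = -3*(2t^2 - 4t - 5)^2 + 4*(2t^2 - 4t - 5) + (-2)
(2t^2 - 4t - 5)^2 = 4t^4 - 16t^3 - 4t^2 + 40t + 25
Expand and combine: -12t^4 + 48t^3 + 20t^2 - 136t - 97


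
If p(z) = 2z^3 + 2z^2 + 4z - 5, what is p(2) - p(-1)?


p(2) = 27
p(-1) = -9
p(2) - p(-1) = 27 + 9 = 36


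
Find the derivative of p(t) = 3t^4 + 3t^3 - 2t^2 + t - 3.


Apply the power rule term by term:
  d/dt(3t^4) = 12t^3
  d/dt(3t^3) = 9t^2
  d/dt(-2t^2) = -4t
  d/dt(t) = 1
  d/dt(-3) = 0
p'(t) = 12t^3 + 9t^2 - 4t + 1


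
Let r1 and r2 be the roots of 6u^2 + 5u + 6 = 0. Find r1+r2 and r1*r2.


For au^2+bu+c=0: sum = -b/a, product = c/a.
a=6, b=5, c=6
Sum = -(5)/6 = -5/6
Product = (6)/6 = 1


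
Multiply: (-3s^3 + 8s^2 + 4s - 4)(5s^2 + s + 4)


Distribute each term of the first polynomial:
  (-3s^3)(5s^2 + s + 4) = -15s^5 - 3s^4 - 12s^3
  (8s^2)(5s^2 + s + 4) = 40s^4 + 8s^3 + 32s^2
  (4s)(5s^2 + s + 4) = 20s^3 + 4s^2 + 16s
  (-4)(5s^2 + s + 4) = -20s^2 - 4s - 16
Sum: -15s^5 + 37s^4 + 16s^3 + 16s^2 + 12s - 16


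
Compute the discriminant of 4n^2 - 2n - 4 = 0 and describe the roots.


D = b^2 - 4ac = (-2)^2 - 4(4)(-4) = 4 + 64 = 68
Since D > 0: two distinct irrational roots


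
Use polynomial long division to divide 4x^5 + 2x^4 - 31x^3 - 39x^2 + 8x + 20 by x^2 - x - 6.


(4x^5 + 2x^4 - 31x^3 - 39x^2 + 8x + 20) / (x^2 - x - 6)
Step 1: 4x^3 * (x^2 - x - 6) = 4x^5 - 4x^4 - 24x^3; subtract.
Step 2: 6x^2 * (x^2 - x - 6) = 6x^4 - 6x^3 - 36x^2; subtract.
Step 3: -x * (x^2 - x - 6) = -x^3 + x^2 + 6x; subtract.
Step 4: -4 * (x^2 - x - 6) = -4x^2 + 4x + 24; subtract.
Quotient: 4x^3 + 6x^2 - x - 4, Remainder: -2x - 4


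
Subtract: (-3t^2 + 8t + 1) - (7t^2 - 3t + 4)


Distribute the minus sign:
  (-3t^2 + 8t + 1)
- (7t^2 - 3t + 4)
Negate second polynomial: -7t^2 + 3t - 4
Add: -10t^2 + 11t - 3


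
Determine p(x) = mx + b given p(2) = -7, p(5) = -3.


p(x) = mx + b. Using p(2)=-7, p(5)=-3:
m = (-7 + 3)/(2 - 5) = -4/-3 = 4/3
b = -7 - m*(2) = -7 - 8/3 = -29/3
p(x) = (4/3)x - (29/3)


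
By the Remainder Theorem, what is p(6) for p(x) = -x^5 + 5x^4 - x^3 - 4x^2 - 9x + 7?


By the Remainder Theorem, the remainder equals p(6):
  -1*(6)^5 = -7776
  5*(6)^4 = 6480
  -1*(6)^3 = -216
  -4*(6)^2 = -144
  -9*(6)^1 = -54
  constant: 7
Sum: -7776 + 6480 - 216 - 144 - 54 + 7 = -1703


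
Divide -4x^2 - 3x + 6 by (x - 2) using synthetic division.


Synthetic division with c = 2. Coefficients: -4, -3, 6
Bring down -4.
  -4 * 2 = -8; -8 - 3 = -11
  -11 * 2 = -22; -22 + 6 = -16
Quotient: -4x - 11, Remainder: -16


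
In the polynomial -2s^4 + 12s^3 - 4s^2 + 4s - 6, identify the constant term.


Read off the constant term: -6


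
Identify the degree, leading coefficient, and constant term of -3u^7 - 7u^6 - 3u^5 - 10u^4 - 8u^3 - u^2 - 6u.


Highest power of u is 7, with coefficient -3. Constant term is 0.
Degree = 7, leading coefficient = -3, constant term = 0


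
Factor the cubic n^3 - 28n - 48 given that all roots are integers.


Try integer roots (divisors of -48). n=-2: p(-2)=0.
Divide out (n + 2): quotient is n^2 - 2n - 24.
Factor the quadratic: (n - 6)(n + 4)
Result: (n + 2)(n - 6)(n + 4)


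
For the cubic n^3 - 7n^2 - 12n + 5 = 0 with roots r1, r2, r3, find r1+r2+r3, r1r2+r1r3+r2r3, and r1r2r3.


Monic cubic n^3+bn^2+cn+d=0: sum=-b, pairwise sum=c, product=-d.
b=-7, c=-12, d=5
r1+r2+r3 = 7
r1r2+r1r3+r2r3 = -12
r1r2r3 = -5


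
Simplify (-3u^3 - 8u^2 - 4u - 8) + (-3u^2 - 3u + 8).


Align terms by degree and add:
  -3u^3 - 8u^2 - 4u - 8
  -3u^2 - 3u + 8
= -3u^3 - 11u^2 - 7u


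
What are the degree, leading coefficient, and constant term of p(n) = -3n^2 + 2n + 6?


Highest power of n is 2, with coefficient -3. Constant term is 6.
Degree = 2, leading coefficient = -3, constant term = 6


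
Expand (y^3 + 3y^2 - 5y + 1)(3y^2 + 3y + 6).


Distribute each term of the first polynomial:
  (y^3)(3y^2 + 3y + 6) = 3y^5 + 3y^4 + 6y^3
  (3y^2)(3y^2 + 3y + 6) = 9y^4 + 9y^3 + 18y^2
  (-5y)(3y^2 + 3y + 6) = -15y^3 - 15y^2 - 30y
  (1)(3y^2 + 3y + 6) = 3y^2 + 3y + 6
Sum: 3y^5 + 12y^4 + 6y^2 - 27y + 6


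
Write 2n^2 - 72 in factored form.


Roots satisfy r1 + r2 = -b/a = 0 and r1*r2 = c/a = -36.
So r1 = -6, r2 = 6.
2n^2 - 72 = 2(n - r1)(n - r2) = 2(n + 6)(n - 6)


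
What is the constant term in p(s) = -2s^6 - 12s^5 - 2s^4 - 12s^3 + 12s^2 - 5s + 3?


Read off the constant term: 3


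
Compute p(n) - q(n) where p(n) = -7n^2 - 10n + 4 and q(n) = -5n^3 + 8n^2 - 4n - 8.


Distribute the minus sign:
  (-7n^2 - 10n + 4)
- (-5n^3 + 8n^2 - 4n - 8)
Negate second polynomial: 5n^3 - 8n^2 + 4n + 8
Add: 5n^3 - 15n^2 - 6n + 12


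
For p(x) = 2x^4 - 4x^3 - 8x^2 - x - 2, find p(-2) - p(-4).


p(-2) = 32
p(-4) = 642
p(-2) - p(-4) = 32 - 642 = -610


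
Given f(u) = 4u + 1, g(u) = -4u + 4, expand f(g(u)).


Substitute g(u) into f:
f(g(u)) = 4*(-4u + 4) + 1
Expand and combine: -16u + 17


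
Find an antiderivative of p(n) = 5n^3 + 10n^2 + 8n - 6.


Reverse power rule on each term:
  ∫ 5n^3 dn = (5/4)n^4
  ∫ 10n^2 dn = (10/3)n^3
  ∫ 8n dn = 4n^2
  ∫ -6 dn = -6n
F(n) = (5/4)n^4 + (10/3)n^3 + 4n^2 - 6n + C


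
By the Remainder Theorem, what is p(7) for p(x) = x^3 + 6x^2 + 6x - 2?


By the Remainder Theorem, the remainder equals p(7):
  1*(7)^3 = 343
  6*(7)^2 = 294
  6*(7)^1 = 42
  constant: -2
Sum: 343 + 294 + 42 - 2 = 677


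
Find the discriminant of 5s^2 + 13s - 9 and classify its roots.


D = b^2 - 4ac = (13)^2 - 4(5)(-9) = 169 + 180 = 349
Since D > 0: two distinct irrational roots


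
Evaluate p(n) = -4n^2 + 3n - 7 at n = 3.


Using direct substitution:
  -4 * (3)^2 = -36
  3 * (3)^1 = 9
  constant: -7
Sum = -36 + 9 - 7 = -34


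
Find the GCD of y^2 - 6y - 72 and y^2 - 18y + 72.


Factor each:
  y^2 - 6y - 72 = (y - 12)(y + 6)
  y^2 - 18y + 72 = (y - 12)(y - 6)
Common monic factor: y - 12


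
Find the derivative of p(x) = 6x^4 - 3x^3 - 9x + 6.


Apply the power rule term by term:
  d/dx(6x^4) = 24x^3
  d/dx(-3x^3) = -9x^2
  d/dx(-9x) = -9
  d/dx(6) = 0
p'(x) = 24x^3 - 9x^2 - 9


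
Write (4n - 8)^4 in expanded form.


Expand (4n - 8)^4 by repeated multiplication:
  (4n - 8)^2 = 16n^2 - 64n + 64
  (4n - 8)^3 = 64n^3 - 384n^2 + 768n - 512
= 256n^4 - 2048n^3 + 6144n^2 - 8192n + 4096


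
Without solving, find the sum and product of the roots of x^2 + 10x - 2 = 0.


For ax^2+bx+c=0: sum = -b/a, product = c/a.
a=1, b=10, c=-2
Sum = -(10)/1 = -10
Product = (-2)/1 = -2


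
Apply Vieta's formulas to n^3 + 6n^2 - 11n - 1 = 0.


Monic cubic n^3+bn^2+cn+d=0: sum=-b, pairwise sum=c, product=-d.
b=6, c=-11, d=-1
r1+r2+r3 = -6
r1r2+r1r3+r2r3 = -11
r1r2r3 = 1


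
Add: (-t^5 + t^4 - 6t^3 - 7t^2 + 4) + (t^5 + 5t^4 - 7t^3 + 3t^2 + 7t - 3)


Align terms by degree and add:
  -t^5 + t^4 - 6t^3 - 7t^2 + 4
+ t^5 + 5t^4 - 7t^3 + 3t^2 + 7t - 3
= 6t^4 - 13t^3 - 4t^2 + 7t + 1


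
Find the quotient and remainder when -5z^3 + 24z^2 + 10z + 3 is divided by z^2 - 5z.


(-5z^3 + 24z^2 + 10z + 3) / (z^2 - 5z)
Step 1: -5z * (z^2 - 5z) = -5z^3 + 25z^2; subtract.
Step 2: -1 * (z^2 - 5z) = -z^2 + 5z; subtract.
Quotient: -5z - 1, Remainder: 5z + 3


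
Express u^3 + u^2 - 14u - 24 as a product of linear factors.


Try integer roots (divisors of -24). u=4: p(4)=0.
Divide out (u - 4): quotient is u^2 + 5u + 6.
Factor the quadratic: (u + 3)(u + 2)
Result: (u - 4)(u + 3)(u + 2)


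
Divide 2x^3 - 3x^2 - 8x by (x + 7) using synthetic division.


Synthetic division with c = -7. Coefficients: 2, -3, -8, 0
Bring down 2.
  2 * -7 = -14; -14 - 3 = -17
  -17 * -7 = 119; 119 - 8 = 111
  111 * -7 = -777; -777 + 0 = -777
Quotient: 2x^2 - 17x + 111, Remainder: -777


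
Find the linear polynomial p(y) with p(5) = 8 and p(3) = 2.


p(y) = my + b. Using p(5)=8, p(3)=2:
m = (8 - 2)/(5 - 3) = 6/2 = 3
b = 8 - m*(5) = 8 - 15 = -7
p(y) = 3y - 7


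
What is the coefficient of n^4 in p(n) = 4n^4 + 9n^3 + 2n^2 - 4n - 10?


Read off the coefficient of n^4: 4


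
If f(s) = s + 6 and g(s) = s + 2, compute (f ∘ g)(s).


Substitute g(s) into f:
f(g(s)) = 1*(s + 2) + 6
Expand and combine: s + 8


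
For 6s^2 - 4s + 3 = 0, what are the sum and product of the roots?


For as^2+bs+c=0: sum = -b/a, product = c/a.
a=6, b=-4, c=3
Sum = -(-4)/6 = 2/3
Product = (3)/6 = 1/2


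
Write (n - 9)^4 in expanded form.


Expand (n - 9)^4 by repeated multiplication:
  (n - 9)^2 = n^2 - 18n + 81
  (n - 9)^3 = n^3 - 27n^2 + 243n - 729
= n^4 - 36n^3 + 486n^2 - 2916n + 6561


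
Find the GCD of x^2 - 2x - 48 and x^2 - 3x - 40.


Factor each:
  x^2 - 2x - 48 = (x - 8)(x + 6)
  x^2 - 3x - 40 = (x - 8)(x + 5)
Common monic factor: x - 8


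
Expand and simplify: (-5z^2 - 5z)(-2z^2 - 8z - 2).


Distribute each term of the first polynomial:
  (-5z^2)(-2z^2 - 8z - 2) = 10z^4 + 40z^3 + 10z^2
  (-5z)(-2z^2 - 8z - 2) = 10z^3 + 40z^2 + 10z
Sum: 10z^4 + 50z^3 + 50z^2 + 10z


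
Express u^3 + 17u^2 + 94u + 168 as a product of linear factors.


Try integer roots (divisors of 168). u=-7: p(-7)=0.
Divide out (u + 7): quotient is u^2 + 10u + 24.
Factor the quadratic: (u + 4)(u + 6)
Result: (u + 7)(u + 4)(u + 6)


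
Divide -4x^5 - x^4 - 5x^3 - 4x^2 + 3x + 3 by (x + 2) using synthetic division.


Synthetic division with c = -2. Coefficients: -4, -1, -5, -4, 3, 3
Bring down -4.
  -4 * -2 = 8; 8 - 1 = 7
  7 * -2 = -14; -14 - 5 = -19
  -19 * -2 = 38; 38 - 4 = 34
  34 * -2 = -68; -68 + 3 = -65
  -65 * -2 = 130; 130 + 3 = 133
Quotient: -4x^4 + 7x^3 - 19x^2 + 34x - 65, Remainder: 133


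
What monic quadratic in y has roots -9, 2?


p(y) = (y + 9)(y - 2)
Expand: y^2 + 7y - 18


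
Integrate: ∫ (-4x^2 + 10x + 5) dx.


Reverse power rule on each term:
  ∫ -4x^2 dx = -(4/3)x^3
  ∫ 10x dx = 5x^2
  ∫ 5 dx = 5x
F(x) = -(4/3)x^3 + 5x^2 + 5x + C


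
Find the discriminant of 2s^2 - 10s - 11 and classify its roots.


D = b^2 - 4ac = (-10)^2 - 4(2)(-11) = 100 + 88 = 188
Since D > 0: two distinct irrational roots


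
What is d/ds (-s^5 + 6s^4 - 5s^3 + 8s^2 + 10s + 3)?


Apply the power rule term by term:
  d/ds(-s^5) = -5s^4
  d/ds(6s^4) = 24s^3
  d/ds(-5s^3) = -15s^2
  d/ds(8s^2) = 16s
  d/ds(10s) = 10
  d/ds(3) = 0
p'(s) = -5s^4 + 24s^3 - 15s^2 + 16s + 10


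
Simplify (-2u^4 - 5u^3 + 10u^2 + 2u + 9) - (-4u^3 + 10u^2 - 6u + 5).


Distribute the minus sign:
  (-2u^4 - 5u^3 + 10u^2 + 2u + 9)
- (-4u^3 + 10u^2 - 6u + 5)
Negate second polynomial: 4u^3 - 10u^2 + 6u - 5
Add: -2u^4 - u^3 + 8u + 4


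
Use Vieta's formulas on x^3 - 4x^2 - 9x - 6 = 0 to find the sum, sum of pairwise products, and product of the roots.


Monic cubic x^3+bx^2+cx+d=0: sum=-b, pairwise sum=c, product=-d.
b=-4, c=-9, d=-6
r1+r2+r3 = 4
r1r2+r1r3+r2r3 = -9
r1r2r3 = 6


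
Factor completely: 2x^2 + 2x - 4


Roots satisfy r1 + r2 = -b/a = -1 and r1*r2 = c/a = -2.
So r1 = -2, r2 = 1.
2x^2 + 2x - 4 = 2(x - r1)(x - r2) = 2(x + 2)(x - 1)


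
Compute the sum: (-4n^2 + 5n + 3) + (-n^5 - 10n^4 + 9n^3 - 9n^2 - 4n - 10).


Align terms by degree and add:
  -4n^2 + 5n + 3
  -n^5 - 10n^4 + 9n^3 - 9n^2 - 4n - 10
= -n^5 - 10n^4 + 9n^3 - 13n^2 + n - 7


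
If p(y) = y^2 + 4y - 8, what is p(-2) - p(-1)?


p(-2) = -12
p(-1) = -11
p(-2) - p(-1) = -12 + 11 = -1


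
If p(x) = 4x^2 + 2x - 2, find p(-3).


Using direct substitution:
  4 * (-3)^2 = 36
  2 * (-3)^1 = -6
  constant: -2
Sum = 36 - 6 - 2 = 28


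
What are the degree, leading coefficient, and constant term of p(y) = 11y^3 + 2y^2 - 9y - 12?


Highest power of y is 3, with coefficient 11. Constant term is -12.
Degree = 3, leading coefficient = 11, constant term = -12
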